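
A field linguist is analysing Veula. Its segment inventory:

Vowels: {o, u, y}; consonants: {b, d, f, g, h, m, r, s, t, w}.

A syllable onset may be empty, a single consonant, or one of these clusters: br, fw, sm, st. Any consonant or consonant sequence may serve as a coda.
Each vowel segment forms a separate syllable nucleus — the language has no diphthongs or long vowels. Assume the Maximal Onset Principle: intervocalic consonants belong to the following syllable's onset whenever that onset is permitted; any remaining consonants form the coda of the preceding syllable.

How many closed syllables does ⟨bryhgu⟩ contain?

Nuclei (vowels): y, u → 2 syllables.
V1 /y/ – V2 /u/: /hg/; trying suffixes from longest down, /g/ is the first permitted one, so coda /h/ | onset /g/.
Result: bryh.gu.
Classifying each syllable: /bryh/ (closed), /gu/ (open).
Closed syllables: 1.

1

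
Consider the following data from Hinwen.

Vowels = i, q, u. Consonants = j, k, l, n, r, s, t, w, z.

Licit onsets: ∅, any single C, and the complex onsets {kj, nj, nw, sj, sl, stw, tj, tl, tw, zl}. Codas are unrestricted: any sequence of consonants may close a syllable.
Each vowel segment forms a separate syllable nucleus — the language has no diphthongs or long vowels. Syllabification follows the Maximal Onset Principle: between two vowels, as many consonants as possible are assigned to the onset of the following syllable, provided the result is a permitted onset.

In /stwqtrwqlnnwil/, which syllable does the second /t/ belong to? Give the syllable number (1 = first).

The vowels are q, q, i — 3 nuclei, so 3 syllables.
Between /q/ (V1) and /q/ (V2): cluster /trw/ — the longest permitted-onset suffix is /w/; onset = /w/, preceding coda = /tr/.
Between /q/ (V2) and /i/ (V3): /lnnw/ splits as /ln/ + /nw/ (/nw/ is the longest suffix that is a licit onset).
Result: stwqtr.wqln.nwil.
The second /t/ is in the coda of syllable 1 (/stwqtr/).

1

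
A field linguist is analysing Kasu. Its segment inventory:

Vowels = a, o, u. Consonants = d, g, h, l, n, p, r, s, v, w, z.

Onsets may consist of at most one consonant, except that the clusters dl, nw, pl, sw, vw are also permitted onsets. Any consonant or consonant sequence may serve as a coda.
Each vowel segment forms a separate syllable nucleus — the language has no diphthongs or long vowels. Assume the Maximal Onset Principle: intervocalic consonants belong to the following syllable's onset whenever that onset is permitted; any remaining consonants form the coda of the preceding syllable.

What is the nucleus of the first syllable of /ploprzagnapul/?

Vowels present: o, a, a, u; each is a nucleus, giving 4 syllables.
The first nucleus (vowel 1 from the left) is /o/.

o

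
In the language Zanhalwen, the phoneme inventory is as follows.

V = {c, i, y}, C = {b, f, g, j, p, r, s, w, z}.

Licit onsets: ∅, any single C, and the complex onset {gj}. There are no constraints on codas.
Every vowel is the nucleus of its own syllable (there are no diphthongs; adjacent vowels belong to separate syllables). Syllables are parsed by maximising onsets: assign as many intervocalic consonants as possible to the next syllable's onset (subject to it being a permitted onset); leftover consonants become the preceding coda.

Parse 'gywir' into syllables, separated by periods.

Nuclei (vowels): y, i → 2 syllables.
/y…i/ gap (V1→V2): just /w/ — single C goes to the following onset.

gy.wir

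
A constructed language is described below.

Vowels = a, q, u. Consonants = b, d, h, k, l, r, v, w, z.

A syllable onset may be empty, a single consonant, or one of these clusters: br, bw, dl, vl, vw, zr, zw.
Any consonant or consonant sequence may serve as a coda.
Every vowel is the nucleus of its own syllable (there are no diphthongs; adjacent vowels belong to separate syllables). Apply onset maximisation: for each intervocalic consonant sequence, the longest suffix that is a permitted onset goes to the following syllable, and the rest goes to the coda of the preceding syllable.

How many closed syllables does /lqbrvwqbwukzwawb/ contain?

The vowels are q, q, u, a — 4 nuclei, so 4 syllables.
σ1/σ2 boundary: /brvw/ splits as /br/ + /vw/ (/vw/ is the longest suffix that is a licit onset).
σ2/σ3 boundary: cluster /bw/ — /bw/ is itself a permitted onset, so the whole cluster goes right; preceding coda = ∅.
σ3/σ4 boundary: /kzw/ splits as /k/ + /zw/ (/zw/ is the longest suffix that is a licit onset).
Result: lqbr.vwq.bwuk.zwawb.
Classifying each syllable: /lqbr/ (closed), /vwq/ (open), /bwuk/ (closed), /zwawb/ (closed).
Closed syllables: 3.

3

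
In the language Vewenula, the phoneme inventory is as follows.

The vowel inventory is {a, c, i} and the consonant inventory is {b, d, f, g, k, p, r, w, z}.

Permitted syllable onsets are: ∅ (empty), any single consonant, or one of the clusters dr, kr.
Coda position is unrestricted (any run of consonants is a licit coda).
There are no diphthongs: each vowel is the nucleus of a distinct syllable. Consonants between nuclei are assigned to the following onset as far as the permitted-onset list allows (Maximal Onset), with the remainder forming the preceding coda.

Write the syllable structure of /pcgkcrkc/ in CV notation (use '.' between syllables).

CVC.CVC.CV

Nuclei (vowels): c, c, c → 3 syllables.
Between /c/ (V1) and /c/ (V2): cluster /gk/ — the longest permitted-onset suffix is /k/; onset = /k/, preceding coda = /g/.
Between /c/ (V2) and /c/ (V3): /rk/ — longest licit onset from the right is /k/, leaving /r/ as coda.
Putting it together: pcg.kcr.kc.
Mapping each syllable to C/V: /pcg/ → CVC, /kcr/ → CVC, /kc/ → CV.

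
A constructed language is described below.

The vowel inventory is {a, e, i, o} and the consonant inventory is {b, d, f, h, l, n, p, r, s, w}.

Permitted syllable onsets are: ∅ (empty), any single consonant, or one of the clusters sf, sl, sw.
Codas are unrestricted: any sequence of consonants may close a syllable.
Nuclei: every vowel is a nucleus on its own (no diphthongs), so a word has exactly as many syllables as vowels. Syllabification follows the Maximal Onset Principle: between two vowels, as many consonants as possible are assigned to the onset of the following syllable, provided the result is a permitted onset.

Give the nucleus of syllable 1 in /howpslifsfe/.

o

Nuclei (vowels): o, i, e → 3 syllables.
The first nucleus (vowel 1 from the left) is /o/.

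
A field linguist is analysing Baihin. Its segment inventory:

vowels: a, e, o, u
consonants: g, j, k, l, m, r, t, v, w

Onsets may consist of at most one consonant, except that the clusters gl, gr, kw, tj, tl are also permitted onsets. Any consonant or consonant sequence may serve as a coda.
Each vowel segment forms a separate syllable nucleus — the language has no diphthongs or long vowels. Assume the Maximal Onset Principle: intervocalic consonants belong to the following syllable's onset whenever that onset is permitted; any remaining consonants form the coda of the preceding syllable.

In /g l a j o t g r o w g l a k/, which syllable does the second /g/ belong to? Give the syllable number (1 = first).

Vowels present: a, o, o, a; each is a nucleus, giving 4 syllables.
Between /a/ (V1) and /o/ (V2): /j/ is a single consonant, so it becomes the next onset.
Between /o/ (V2) and /o/ (V3): /tgr/; trying suffixes from longest down, /gr/ is the first permitted one, so coda /t/ | onset /gr/.
Between /o/ (V3) and /a/ (V4): /wgl/; trying suffixes from longest down, /gl/ is the first permitted one, so coda /w/ | onset /gl/.
So the parse is gla.jot.grow.glak.
The second /g/ is in the onset of syllable 3 (/grow/).

3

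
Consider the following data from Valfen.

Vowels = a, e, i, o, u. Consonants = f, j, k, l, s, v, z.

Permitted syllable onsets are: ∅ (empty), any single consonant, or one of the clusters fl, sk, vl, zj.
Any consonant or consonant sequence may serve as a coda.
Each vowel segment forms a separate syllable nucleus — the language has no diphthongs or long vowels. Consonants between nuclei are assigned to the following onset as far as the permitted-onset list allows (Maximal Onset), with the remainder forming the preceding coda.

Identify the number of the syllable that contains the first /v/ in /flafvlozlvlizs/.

The vowels are a, o, i — 3 nuclei, so 3 syllables.
/a…o/ gap (V1→V2): /fvl/; trying suffixes from longest down, /vl/ is the first permitted one, so coda /f/ | onset /vl/.
/o…i/ gap (V2→V3): /zlvl/ splits as /zl/ + /vl/ (/vl/ is the longest suffix that is a licit onset).
Result: flaf.vlozl.vlizs.
The first /v/ is in the onset of syllable 2 (/vlozl/).

2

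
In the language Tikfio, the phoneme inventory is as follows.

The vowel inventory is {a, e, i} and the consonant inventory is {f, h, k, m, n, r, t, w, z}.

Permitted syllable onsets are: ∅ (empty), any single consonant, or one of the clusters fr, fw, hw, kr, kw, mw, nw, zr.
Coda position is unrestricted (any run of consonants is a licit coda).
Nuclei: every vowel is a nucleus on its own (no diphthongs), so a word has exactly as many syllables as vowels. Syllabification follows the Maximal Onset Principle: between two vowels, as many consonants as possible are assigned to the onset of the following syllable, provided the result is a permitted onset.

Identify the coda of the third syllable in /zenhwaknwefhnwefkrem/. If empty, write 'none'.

The vowels are e, a, e, e, e — 5 nuclei, so 5 syllables.
σ1/σ2 boundary: cluster /nhw/ — the longest permitted-onset suffix is /hw/; onset = /hw/, preceding coda = /n/.
σ2/σ3 boundary: /knw/ — longest licit onset from the right is /nw/, leaving /k/ as coda.
σ3/σ4 boundary: /fhnw/ splits as /fh/ + /nw/ (/nw/ is the longest suffix that is a licit onset).
σ4/σ5 boundary: /fkr/; trying suffixes from longest down, /kr/ is the first permitted one, so coda /f/ | onset /kr/.
So the parse is zen.hwak.nwefh.nwef.krem.
Syllable 3 is /nwefh/: onset /nw/, nucleus /e/, coda /fh/.

fh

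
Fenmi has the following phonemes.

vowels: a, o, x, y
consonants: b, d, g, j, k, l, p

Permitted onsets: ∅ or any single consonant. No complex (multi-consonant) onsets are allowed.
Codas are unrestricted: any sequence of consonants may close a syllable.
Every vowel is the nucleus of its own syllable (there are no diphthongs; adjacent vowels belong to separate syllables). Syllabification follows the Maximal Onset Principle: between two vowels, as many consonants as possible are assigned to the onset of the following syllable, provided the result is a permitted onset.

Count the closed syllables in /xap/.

Vowels present: x, a; each is a nucleus, giving 2 syllables.
σ1/σ2 boundary: hiatus — the boundary sits between the two vowels.
Result: x.ap.
Classifying each syllable: /x/ (open), /ap/ (closed).
Closed syllables: 1.

1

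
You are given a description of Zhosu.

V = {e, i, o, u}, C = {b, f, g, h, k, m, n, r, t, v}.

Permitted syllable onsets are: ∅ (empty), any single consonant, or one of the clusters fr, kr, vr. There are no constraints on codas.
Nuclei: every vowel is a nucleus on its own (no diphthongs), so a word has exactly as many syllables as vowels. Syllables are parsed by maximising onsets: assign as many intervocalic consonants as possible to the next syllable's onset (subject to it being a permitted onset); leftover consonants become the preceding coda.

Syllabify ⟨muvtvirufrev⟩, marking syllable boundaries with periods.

muvt.vi.ru.frev

Nuclei (vowels): u, i, u, e → 4 syllables.
Between /u/ (V1) and /i/ (V2): cluster /vtv/ — the longest permitted-onset suffix is /v/; onset = /v/, preceding coda = /vt/.
Between /i/ (V2) and /u/ (V3): just /r/ — single C goes to the following onset.
Between /u/ (V3) and /e/ (V4): /fr/ is a licit onset in full, so it all attaches to the next syllable.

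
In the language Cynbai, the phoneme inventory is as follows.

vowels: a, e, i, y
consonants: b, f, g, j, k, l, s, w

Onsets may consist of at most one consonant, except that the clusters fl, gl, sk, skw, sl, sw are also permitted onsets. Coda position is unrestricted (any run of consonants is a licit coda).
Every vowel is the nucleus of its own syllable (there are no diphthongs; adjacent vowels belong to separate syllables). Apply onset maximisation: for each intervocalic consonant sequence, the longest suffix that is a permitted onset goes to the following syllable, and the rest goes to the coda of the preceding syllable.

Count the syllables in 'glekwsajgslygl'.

3

Nuclei (vowels): e, a, y → 3 syllables.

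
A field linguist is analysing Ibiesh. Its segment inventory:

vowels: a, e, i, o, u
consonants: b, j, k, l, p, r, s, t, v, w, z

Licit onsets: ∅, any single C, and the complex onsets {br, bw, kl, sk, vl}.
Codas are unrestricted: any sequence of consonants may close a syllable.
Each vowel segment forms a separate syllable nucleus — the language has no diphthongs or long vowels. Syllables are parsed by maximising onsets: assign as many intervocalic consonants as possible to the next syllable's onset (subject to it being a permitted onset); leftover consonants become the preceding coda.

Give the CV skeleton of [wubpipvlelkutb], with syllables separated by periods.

CVC.CVC.CCVC.CVCC

Nuclei (vowels): u, i, e, u → 4 syllables.
Between /u/ (V1) and /i/ (V2): /bp/ — longest licit onset from the right is /p/, leaving /b/ as coda.
Between /i/ (V2) and /e/ (V3): /pvl/ — longest licit onset from the right is /vl/, leaving /p/ as coda.
Between /e/ (V3) and /u/ (V4): /lk/ — longest licit onset from the right is /k/, leaving /l/ as coda.
So the parse is wub.pip.vlel.kutb.
Mapping each syllable to C/V: /wub/ → CVC, /pip/ → CVC, /vlel/ → CCVC, /kutb/ → CVCC.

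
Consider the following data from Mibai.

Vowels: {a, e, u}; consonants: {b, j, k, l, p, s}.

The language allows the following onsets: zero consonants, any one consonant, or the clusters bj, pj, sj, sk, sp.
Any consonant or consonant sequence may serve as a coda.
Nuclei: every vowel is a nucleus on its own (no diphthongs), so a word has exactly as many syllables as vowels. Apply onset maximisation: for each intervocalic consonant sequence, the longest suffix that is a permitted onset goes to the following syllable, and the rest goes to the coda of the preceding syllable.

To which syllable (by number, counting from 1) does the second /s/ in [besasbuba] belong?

2

The vowels are e, a, u, a — 4 nuclei, so 4 syllables.
V1 /e/ – V2 /a/: just /s/ — single C goes to the following onset.
V2 /a/ – V3 /u/: /sb/ — longest licit onset from the right is /b/, leaving /s/ as coda.
V3 /u/ – V4 /a/: /b/ → onset of the next syllable (single consonants are always licit onsets).
So the parse is be.sas.bu.ba.
The second /s/ is in the coda of syllable 2 (/sas/).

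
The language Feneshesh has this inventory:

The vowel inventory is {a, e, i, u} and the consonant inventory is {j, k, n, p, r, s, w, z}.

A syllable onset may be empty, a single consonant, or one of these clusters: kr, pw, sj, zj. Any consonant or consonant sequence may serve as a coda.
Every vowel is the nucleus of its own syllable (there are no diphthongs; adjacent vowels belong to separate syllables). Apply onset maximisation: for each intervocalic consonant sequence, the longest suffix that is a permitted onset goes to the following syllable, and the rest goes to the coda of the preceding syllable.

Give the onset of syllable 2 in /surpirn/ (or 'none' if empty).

Nuclei (vowels): u, i → 2 syllables.
V1 /u/ – V2 /i/: /rp/ splits as /r/ + /p/ (/p/ is the longest suffix that is a licit onset).
Syllabification: sur.pirn.
Syllable 2 is /pirn/: onset /p/, nucleus /i/, coda /rn/.

p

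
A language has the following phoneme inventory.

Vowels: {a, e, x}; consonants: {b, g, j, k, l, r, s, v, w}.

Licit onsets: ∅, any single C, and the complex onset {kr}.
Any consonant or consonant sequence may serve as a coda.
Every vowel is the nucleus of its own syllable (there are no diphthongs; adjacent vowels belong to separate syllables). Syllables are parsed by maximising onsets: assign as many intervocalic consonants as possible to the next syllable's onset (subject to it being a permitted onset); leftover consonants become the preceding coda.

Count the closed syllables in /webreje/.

1

Vowels present: e, e, e; each is a nucleus, giving 3 syllables.
Between /e/ (V1) and /e/ (V2): /br/ splits as /b/ + /r/ (/r/ is the longest suffix that is a licit onset).
Between /e/ (V2) and /e/ (V3): just /j/ — single C goes to the following onset.
Syllabification: web.re.je.
Classifying each syllable: /web/ (closed), /re/ (open), /je/ (open).
Closed syllables: 1.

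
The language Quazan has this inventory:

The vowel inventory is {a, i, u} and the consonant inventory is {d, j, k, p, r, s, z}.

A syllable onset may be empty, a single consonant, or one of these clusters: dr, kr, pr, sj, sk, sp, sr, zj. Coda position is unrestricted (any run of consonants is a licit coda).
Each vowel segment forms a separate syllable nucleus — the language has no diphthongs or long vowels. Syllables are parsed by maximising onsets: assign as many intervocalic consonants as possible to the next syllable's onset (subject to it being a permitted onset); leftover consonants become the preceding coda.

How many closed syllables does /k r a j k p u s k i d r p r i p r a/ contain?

2

The vowels are a, u, i, i, a — 5 nuclei, so 5 syllables.
σ1/σ2 boundary: /jkp/ splits as /jk/ + /p/ (/p/ is the longest suffix that is a licit onset).
σ2/σ3 boundary: /sk/ is a licit onset in full, so it all attaches to the next syllable.
σ3/σ4 boundary: /drpr/ splits as /dr/ + /pr/ (/pr/ is the longest suffix that is a licit onset).
σ4/σ5 boundary: /pr/ — entire cluster is a permitted onset → onset /pr/, coda ∅.
Result: krajk.pu.skidr.pri.pra.
Classifying each syllable: /krajk/ (closed), /pu/ (open), /skidr/ (closed), /pri/ (open), /pra/ (open).
Closed syllables: 2.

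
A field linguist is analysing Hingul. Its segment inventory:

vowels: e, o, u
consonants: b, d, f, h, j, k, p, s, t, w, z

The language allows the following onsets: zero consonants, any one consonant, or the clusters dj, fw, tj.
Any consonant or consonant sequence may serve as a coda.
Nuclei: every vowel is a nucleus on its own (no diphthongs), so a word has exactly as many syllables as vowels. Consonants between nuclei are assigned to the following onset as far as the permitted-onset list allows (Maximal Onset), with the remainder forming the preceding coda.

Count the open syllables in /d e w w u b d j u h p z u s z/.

0

Vowels present: e, u, u, u; each is a nucleus, giving 4 syllables.
σ1/σ2 boundary: cluster /ww/ — the longest permitted-onset suffix is /w/; onset = /w/, preceding coda = /w/.
σ2/σ3 boundary: cluster /bdj/ — the longest permitted-onset suffix is /dj/; onset = /dj/, preceding coda = /b/.
σ3/σ4 boundary: /hpz/; trying suffixes from longest down, /z/ is the first permitted one, so coda /hp/ | onset /z/.
Putting it together: dew.wub.djuhp.zusz.
Classifying each syllable: /dew/ (closed), /wub/ (closed), /djuhp/ (closed), /zusz/ (closed).
Open syllables: 0.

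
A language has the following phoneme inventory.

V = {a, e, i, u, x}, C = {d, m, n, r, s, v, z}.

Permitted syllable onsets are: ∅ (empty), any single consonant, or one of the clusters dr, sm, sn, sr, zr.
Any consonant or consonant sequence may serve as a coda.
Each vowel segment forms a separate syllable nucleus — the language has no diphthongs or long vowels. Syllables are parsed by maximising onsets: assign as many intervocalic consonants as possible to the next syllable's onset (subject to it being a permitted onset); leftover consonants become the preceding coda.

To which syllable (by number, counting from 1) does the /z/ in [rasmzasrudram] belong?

2

The vowels are a, a, u, a — 4 nuclei, so 4 syllables.
/a…a/ gap (V1→V2): /smz/; trying suffixes from longest down, /z/ is the first permitted one, so coda /sm/ | onset /z/.
/a…u/ gap (V2→V3): /sr/ is a licit onset in full, so it all attaches to the next syllable.
/u…a/ gap (V3→V4): /dr/ is a licit onset in full, so it all attaches to the next syllable.
Syllabification: rasm.za.sru.dram.
The /z/ is in the onset of syllable 2 (/za/).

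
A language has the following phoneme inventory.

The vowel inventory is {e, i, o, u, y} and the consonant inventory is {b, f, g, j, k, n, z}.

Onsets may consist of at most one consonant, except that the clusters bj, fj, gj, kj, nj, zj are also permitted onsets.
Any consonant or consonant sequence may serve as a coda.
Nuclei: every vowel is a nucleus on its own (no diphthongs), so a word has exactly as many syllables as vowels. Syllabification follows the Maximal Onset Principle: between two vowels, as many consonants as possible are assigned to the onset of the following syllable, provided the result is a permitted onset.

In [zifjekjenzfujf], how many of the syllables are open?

The vowels are i, e, e, u — 4 nuclei, so 4 syllables.
Between /i/ (V1) and /e/ (V2): cluster /fj/ — /fj/ is itself a permitted onset, so the whole cluster goes right; preceding coda = ∅.
Between /e/ (V2) and /e/ (V3): cluster /kj/ — /kj/ is itself a permitted onset, so the whole cluster goes right; preceding coda = ∅.
Between /e/ (V3) and /u/ (V4): cluster /nzf/ — the longest permitted-onset suffix is /f/; onset = /f/, preceding coda = /nz/.
So the parse is zi.fje.kjenz.fujf.
Classifying each syllable: /zi/ (open), /fje/ (open), /kjenz/ (closed), /fujf/ (closed).
Open syllables: 2.

2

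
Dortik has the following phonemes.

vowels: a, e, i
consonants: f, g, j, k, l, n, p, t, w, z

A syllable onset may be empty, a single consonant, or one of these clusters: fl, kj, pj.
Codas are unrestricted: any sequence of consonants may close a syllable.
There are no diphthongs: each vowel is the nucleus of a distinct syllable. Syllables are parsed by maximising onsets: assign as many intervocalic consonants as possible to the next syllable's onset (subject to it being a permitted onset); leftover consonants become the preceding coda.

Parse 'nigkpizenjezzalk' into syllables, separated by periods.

nigk.pi.zen.jez.zalk

The vowels are i, i, e, e, a — 5 nuclei, so 5 syllables.
Between /i/ (V1) and /i/ (V2): /gkp/; trying suffixes from longest down, /p/ is the first permitted one, so coda /gk/ | onset /p/.
Between /i/ (V2) and /e/ (V3): /z/ is a single consonant, so it becomes the next onset.
Between /e/ (V3) and /e/ (V4): /nj/ splits as /n/ + /j/ (/j/ is the longest suffix that is a licit onset).
Between /e/ (V4) and /a/ (V5): /zz/; trying suffixes from longest down, /z/ is the first permitted one, so coda /z/ | onset /z/.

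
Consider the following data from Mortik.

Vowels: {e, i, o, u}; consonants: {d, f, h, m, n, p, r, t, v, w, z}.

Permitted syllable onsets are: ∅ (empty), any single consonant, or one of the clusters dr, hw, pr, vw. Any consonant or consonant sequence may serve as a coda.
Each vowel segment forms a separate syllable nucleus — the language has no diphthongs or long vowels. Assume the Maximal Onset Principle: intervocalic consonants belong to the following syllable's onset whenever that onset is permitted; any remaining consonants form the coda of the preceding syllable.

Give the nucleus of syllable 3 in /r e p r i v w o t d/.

Nuclei (vowels): e, i, o → 3 syllables.
The third nucleus (vowel 3 from the left) is /o/.

o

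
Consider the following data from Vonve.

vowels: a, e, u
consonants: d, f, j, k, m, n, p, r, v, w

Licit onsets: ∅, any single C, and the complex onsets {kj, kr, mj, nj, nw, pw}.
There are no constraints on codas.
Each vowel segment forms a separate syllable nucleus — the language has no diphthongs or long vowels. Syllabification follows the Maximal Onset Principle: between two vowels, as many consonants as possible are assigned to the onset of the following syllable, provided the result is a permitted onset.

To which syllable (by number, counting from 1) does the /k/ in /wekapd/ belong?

2

The vowels are e, a — 2 nuclei, so 2 syllables.
σ1/σ2 boundary: /k/ is a single consonant, so it becomes the next onset.
Result: we.kapd.
The /k/ is in the onset of syllable 2 (/kapd/).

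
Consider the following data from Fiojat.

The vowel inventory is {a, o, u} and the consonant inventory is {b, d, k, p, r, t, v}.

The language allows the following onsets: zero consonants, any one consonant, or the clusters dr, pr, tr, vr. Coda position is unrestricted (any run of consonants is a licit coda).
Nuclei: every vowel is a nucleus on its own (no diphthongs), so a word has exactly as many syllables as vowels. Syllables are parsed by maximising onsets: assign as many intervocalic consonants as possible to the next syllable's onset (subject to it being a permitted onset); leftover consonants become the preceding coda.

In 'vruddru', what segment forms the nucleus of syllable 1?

The vowels are u, u — 2 nuclei, so 2 syllables.
The first nucleus (vowel 1 from the left) is /u/.

u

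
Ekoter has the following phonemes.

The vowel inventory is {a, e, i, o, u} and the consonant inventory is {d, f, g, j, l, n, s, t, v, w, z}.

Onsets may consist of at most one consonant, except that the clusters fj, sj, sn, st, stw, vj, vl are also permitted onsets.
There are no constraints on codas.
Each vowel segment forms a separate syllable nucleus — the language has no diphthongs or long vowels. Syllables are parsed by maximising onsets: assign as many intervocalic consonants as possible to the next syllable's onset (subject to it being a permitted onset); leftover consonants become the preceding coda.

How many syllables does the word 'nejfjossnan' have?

3

The vowels are e, o, a — 3 nuclei, so 3 syllables.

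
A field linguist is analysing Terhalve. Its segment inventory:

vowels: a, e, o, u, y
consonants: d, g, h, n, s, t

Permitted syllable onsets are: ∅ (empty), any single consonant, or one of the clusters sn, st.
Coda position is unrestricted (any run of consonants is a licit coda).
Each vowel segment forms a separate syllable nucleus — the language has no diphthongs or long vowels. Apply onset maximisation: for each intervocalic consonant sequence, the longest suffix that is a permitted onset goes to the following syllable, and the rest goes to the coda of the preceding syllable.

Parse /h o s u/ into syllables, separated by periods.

ho.su

The vowels are o, u — 2 nuclei, so 2 syllables.
Between /o/ (V1) and /u/ (V2): /s/ is a single consonant, so it becomes the next onset.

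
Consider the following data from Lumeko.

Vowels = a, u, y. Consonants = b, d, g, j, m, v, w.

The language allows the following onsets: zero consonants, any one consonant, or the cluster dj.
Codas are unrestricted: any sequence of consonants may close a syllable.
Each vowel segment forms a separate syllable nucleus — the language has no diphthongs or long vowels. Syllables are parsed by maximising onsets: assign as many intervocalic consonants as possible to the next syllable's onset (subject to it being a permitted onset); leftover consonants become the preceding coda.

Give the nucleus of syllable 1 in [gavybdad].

The vowels are a, y, a — 3 nuclei, so 3 syllables.
The first nucleus (vowel 1 from the left) is /a/.

a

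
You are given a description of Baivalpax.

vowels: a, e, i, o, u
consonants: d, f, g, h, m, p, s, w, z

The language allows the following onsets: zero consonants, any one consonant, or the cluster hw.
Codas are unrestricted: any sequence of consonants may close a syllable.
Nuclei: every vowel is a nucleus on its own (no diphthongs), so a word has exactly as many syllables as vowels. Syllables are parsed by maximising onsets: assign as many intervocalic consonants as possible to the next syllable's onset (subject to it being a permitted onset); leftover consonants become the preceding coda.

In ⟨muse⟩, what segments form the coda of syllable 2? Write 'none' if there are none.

Nuclei (vowels): u, e → 2 syllables.
V1 /u/ – V2 /e/: just /s/ — single C goes to the following onset.
So the parse is mu.se.
Syllable 2 is /se/: onset /s/, nucleus /e/, coda ∅.

none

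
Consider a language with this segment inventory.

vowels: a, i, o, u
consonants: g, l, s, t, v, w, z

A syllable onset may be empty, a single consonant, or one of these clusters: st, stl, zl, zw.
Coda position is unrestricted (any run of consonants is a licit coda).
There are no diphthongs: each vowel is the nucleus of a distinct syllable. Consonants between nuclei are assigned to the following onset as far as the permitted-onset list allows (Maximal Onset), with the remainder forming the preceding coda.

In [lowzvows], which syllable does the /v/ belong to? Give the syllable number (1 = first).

2

Vowels present: o, o; each is a nucleus, giving 2 syllables.
Between /o/ (V1) and /o/ (V2): /wzv/ — longest licit onset from the right is /v/, leaving /wz/ as coda.
Result: lowz.vows.
The /v/ is in the onset of syllable 2 (/vows/).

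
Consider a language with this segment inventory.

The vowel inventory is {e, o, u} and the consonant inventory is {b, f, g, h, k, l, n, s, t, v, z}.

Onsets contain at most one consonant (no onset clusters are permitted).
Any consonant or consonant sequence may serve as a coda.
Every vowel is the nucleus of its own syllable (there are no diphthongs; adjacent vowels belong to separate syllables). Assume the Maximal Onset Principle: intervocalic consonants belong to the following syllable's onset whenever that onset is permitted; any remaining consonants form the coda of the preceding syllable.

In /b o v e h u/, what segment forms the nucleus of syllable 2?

e

The vowels are o, e, u — 3 nuclei, so 3 syllables.
The second nucleus (vowel 2 from the left) is /e/.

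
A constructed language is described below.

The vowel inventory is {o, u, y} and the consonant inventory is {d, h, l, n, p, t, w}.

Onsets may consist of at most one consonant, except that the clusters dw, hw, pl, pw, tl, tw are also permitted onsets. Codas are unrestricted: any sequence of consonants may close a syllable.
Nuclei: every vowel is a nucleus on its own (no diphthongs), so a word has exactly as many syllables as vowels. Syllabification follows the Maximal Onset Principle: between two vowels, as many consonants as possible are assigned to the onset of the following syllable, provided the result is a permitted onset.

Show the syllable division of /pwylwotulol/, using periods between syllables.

pwyl.wo.tu.lol

The vowels are y, o, u, o — 4 nuclei, so 4 syllables.
Between /y/ (V1) and /o/ (V2): /lw/; trying suffixes from longest down, /w/ is the first permitted one, so coda /l/ | onset /w/.
Between /o/ (V2) and /u/ (V3): just /t/ — single C goes to the following onset.
Between /u/ (V3) and /o/ (V4): /l/ is a single consonant, so it becomes the next onset.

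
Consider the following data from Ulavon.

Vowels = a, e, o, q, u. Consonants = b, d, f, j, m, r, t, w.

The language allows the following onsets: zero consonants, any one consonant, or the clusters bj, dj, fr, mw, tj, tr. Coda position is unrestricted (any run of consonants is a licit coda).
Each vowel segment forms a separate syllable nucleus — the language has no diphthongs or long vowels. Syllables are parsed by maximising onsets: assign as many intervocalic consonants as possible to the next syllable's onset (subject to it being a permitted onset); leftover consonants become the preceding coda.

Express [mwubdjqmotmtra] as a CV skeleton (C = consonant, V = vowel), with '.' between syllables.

CCVC.CCV.CVCC.CCV

The vowels are u, q, o, a — 4 nuclei, so 4 syllables.
Between /u/ (V1) and /q/ (V2): /bdj/ — longest licit onset from the right is /dj/, leaving /b/ as coda.
Between /q/ (V2) and /o/ (V3): just /m/ — single C goes to the following onset.
Between /o/ (V3) and /a/ (V4): /tmtr/ splits as /tm/ + /tr/ (/tr/ is the longest suffix that is a licit onset).
Result: mwub.djq.motm.tra.
Mapping each syllable to C/V: /mwub/ → CCVC, /djq/ → CCV, /motm/ → CVCC, /tra/ → CCV.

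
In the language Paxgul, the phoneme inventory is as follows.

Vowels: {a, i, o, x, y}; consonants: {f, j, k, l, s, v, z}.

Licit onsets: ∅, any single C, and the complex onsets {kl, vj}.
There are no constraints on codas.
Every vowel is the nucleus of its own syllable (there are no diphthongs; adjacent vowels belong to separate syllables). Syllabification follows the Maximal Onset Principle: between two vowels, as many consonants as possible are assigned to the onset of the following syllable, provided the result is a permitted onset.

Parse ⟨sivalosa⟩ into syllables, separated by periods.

Vowels present: i, a, o, a; each is a nucleus, giving 4 syllables.
/i…a/ gap (V1→V2): /v/ is a single consonant, so it becomes the next onset.
/a…o/ gap (V2→V3): /l/ → onset of the next syllable (single consonants are always licit onsets).
/o…a/ gap (V3→V4): just /s/ — single C goes to the following onset.

si.va.lo.sa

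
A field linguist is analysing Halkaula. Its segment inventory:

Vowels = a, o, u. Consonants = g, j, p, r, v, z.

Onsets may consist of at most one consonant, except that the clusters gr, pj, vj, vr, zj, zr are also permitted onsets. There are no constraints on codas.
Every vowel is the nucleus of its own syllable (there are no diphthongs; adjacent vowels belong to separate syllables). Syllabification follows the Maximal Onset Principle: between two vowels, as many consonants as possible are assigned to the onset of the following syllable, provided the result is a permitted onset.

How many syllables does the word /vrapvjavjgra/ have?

3

Vowels present: a, a, a; each is a nucleus, giving 3 syllables.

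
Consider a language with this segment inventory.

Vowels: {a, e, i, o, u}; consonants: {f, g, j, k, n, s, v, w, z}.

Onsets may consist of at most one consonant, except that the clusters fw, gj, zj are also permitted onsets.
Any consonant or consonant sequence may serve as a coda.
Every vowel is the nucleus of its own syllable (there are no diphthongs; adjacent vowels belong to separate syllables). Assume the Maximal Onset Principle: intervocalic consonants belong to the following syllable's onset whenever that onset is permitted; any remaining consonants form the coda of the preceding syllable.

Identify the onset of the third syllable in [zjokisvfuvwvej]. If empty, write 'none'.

Vowels present: o, i, u, e; each is a nucleus, giving 4 syllables.
/o…i/ gap (V1→V2): /k/ is a single consonant, so it becomes the next onset.
/i…u/ gap (V2→V3): /svf/; trying suffixes from longest down, /f/ is the first permitted one, so coda /sv/ | onset /f/.
/u…e/ gap (V3→V4): /vwv/ splits as /vw/ + /v/ (/v/ is the longest suffix that is a licit onset).
So the parse is zjo.kisv.fuvw.vej.
Syllable 3 is /fuvw/: onset /f/, nucleus /u/, coda /vw/.

f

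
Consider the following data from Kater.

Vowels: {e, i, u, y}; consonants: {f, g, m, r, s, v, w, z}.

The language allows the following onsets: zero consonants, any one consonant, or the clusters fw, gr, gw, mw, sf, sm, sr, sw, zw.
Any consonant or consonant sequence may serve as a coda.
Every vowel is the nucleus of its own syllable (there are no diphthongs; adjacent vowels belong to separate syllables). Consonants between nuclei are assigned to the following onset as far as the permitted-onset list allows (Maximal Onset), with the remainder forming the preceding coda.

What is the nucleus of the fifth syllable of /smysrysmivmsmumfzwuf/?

Nuclei (vowels): y, y, i, u, u → 5 syllables.
The fifth nucleus (vowel 5 from the left) is /u/.

u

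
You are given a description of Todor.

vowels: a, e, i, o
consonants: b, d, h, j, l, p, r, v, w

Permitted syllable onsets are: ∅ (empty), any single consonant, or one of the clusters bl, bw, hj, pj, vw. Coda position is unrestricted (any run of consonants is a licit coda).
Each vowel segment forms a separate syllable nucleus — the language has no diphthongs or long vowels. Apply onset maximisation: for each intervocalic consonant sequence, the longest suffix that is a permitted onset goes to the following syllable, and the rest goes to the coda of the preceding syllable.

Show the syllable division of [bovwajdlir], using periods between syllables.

bo.vwajd.lir

The vowels are o, a, i — 3 nuclei, so 3 syllables.
/o…a/ gap (V1→V2): /vw/ is a licit onset in full, so it all attaches to the next syllable.
/a…i/ gap (V2→V3): /jdl/; trying suffixes from longest down, /l/ is the first permitted one, so coda /jd/ | onset /l/.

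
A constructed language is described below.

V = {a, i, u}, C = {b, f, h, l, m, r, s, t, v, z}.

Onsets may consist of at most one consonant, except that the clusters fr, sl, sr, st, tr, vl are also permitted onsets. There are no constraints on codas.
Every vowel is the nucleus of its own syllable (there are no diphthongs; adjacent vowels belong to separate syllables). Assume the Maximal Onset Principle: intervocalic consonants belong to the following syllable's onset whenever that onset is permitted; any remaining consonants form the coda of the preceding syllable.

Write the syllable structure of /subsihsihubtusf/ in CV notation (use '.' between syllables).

CVC.CVC.CV.CVC.CVCC

The vowels are u, i, i, u, u — 5 nuclei, so 5 syllables.
σ1/σ2 boundary: /bs/ splits as /b/ + /s/ (/s/ is the longest suffix that is a licit onset).
σ2/σ3 boundary: cluster /hs/ — the longest permitted-onset suffix is /s/; onset = /s/, preceding coda = /h/.
σ3/σ4 boundary: /h/ → onset of the next syllable (single consonants are always licit onsets).
σ4/σ5 boundary: /bt/; trying suffixes from longest down, /t/ is the first permitted one, so coda /b/ | onset /t/.
Syllabification: sub.sih.si.hub.tusf.
Mapping each syllable to C/V: /sub/ → CVC, /sih/ → CVC, /si/ → CV, /hub/ → CVC, /tusf/ → CVCC.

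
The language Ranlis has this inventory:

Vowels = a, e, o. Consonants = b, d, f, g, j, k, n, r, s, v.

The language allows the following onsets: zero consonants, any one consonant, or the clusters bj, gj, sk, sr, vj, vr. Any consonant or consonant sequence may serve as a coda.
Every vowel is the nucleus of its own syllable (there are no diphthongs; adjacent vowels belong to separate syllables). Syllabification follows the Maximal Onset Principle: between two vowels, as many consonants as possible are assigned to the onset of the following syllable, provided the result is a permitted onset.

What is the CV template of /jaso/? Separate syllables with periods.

The vowels are a, o — 2 nuclei, so 2 syllables.
σ1/σ2 boundary: just /s/ — single C goes to the following onset.
So the parse is ja.so.
Mapping each syllable to C/V: /ja/ → CV, /so/ → CV.

CV.CV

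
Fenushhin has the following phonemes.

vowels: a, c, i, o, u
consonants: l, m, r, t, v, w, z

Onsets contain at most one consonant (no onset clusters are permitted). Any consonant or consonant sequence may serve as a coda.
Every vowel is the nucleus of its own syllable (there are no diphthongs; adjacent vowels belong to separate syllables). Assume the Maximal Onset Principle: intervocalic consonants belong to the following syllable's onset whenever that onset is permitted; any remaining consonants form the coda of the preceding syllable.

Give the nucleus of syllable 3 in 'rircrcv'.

Nuclei (vowels): i, c, c → 3 syllables.
The third nucleus (vowel 3 from the left) is /c/.

c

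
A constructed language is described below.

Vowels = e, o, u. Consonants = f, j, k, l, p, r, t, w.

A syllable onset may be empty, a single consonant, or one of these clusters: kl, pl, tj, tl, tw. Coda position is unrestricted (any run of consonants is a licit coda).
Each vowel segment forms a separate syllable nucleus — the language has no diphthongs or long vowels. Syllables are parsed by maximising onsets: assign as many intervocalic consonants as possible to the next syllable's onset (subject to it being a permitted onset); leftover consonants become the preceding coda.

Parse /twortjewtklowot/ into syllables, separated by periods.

Vowels present: o, e, o, o; each is a nucleus, giving 4 syllables.
Between /o/ (V1) and /e/ (V2): /rtj/; trying suffixes from longest down, /tj/ is the first permitted one, so coda /r/ | onset /tj/.
Between /e/ (V2) and /o/ (V3): /wtkl/ — longest licit onset from the right is /kl/, leaving /wt/ as coda.
Between /o/ (V3) and /o/ (V4): just /w/ — single C goes to the following onset.

twor.tjewt.klo.wot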